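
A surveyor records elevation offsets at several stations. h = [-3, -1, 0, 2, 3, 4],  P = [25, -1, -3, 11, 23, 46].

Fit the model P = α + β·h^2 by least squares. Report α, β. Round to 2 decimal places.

α = -3.02, β = 3.06

The normal equations are: 6·α + 39·β = 101;  39·α + 435·β = 1211.
Δ = 6·435 − 39² = 1089.
α = (101·435 − 39·1211)/1089 = -366/121; β = (6·1211 − 39·101)/1089 = 1109/363.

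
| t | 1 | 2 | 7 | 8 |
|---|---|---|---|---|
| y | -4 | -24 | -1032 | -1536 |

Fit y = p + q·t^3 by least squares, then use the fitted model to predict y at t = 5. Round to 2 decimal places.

From the data, Σ1 = 4, Σt^3 = 864, Σt^3·t^3 = 379858.
Right-hand side: Σy = -2596, Σt^3·y = -1140604.
Determinant 4·379858 − 864² = 772936.
p = ((-2596)·379858 − 864·(-1140604))/772936 = -78689/96617; q = (4·(-1140604) − 864·(-2596))/772936 = -289934/96617.
At t = 5: ŷ = (-78689/96617)·(1) + (-289934/96617)·(125) = -36320439/96617.

ŷ = -375.92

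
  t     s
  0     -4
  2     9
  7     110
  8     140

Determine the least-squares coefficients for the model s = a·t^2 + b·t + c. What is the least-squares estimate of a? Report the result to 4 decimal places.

a = 1.8786

Setting ∂/∂a … = 0 gives: 6513·a + 863·b + 117·c = 14386;  863·a + 117·b + 17·c = 1908;  117·a + 17·b + 4·c = 255.
Inverting the 3×3 Gram matrix, [a, b, c]ᵀ = [8525/4538, 13909/4538, -9586/2269]ᵀ.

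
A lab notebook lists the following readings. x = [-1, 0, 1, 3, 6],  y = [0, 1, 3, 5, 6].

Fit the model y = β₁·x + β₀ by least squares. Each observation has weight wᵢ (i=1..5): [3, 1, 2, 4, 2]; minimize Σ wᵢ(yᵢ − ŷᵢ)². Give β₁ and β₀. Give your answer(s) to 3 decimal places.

The normal system MᵀWM·[β₁, β₀]ᵀ = MᵀWy is [[113, 23]; [23, 12]]·[β₁, β₀]ᵀ = [138, 39]ᵀ.
Δ = 113·12 − 23² = 827.
β₁ = (138·12 − 23·39)/827 = 759/827; β₀ = (113·39 − 23·138)/827 = 1233/827.

β₁ = 0.918, β₀ = 1.491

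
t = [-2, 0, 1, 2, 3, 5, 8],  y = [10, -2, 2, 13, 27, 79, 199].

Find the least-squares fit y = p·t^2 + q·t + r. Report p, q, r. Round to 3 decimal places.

p = 3.059, q = 0.610, r = -1.384

Compute the Gram sums: Σt^2·t^2 = 4835, Σt^2·t = 665, Σt^2 = 107, Σt·t = 107, Σt = 17, Σ1 = 7.
For Mᵀy: Σt^2·y = 15048, Σt·y = 2076, Σy = 328.
So MᵀM·[p, q, r]ᵀ = Mᵀy: [[4835, 665, 107]; [665, 107, 17]; [107, 17, 7]]·[p, q, r]ᵀ = [15048, 2076, 328]ᵀ.
Row-reducing yields p = 20569/6724, q = 4101/6724, r = -2326/1681.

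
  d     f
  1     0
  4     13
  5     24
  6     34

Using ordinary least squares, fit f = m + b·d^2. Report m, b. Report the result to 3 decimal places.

m = -1.468, b = 0.986

Compute the Gram sums: Σ1 = 4, Σd^2 = 78, Σd^2·d^2 = 2178.
For Xᵀf: Σf = 71, Σd^2·f = 2032.
Normal equations: [[4, 78]; [78, 2178]]·[m, b]ᵀ = [71, 2032]ᵀ.
Determinant 4·2178 − 78² = 2628.
m = (71·2178 − 78·2032)/2628 = -643/438; b = (4·2032 − 78·71)/2628 = 1295/1314.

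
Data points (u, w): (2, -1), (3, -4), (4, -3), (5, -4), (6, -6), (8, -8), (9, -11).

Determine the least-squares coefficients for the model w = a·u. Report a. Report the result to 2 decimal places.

a = -1.04

MᵀM·[a]ᵀ = Mᵀw reads: 235·a = -245.
(Σu·u = 235, Σu·w = -245.)
a = (-245)/235 = -1.04255.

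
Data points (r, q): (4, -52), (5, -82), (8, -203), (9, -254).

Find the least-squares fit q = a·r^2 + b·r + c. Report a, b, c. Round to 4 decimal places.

a = -2.6250, b = -6.2574, c = 14.9853

The normal equations are: 11538·a + 1430·b + 186·c = -36448;  1430·a + 186·b + 26·c = -4528;  186·a + 26·b + 4·c = -591.
Row-reducing yields a = -21/8, b = -851/136, c = 1019/68.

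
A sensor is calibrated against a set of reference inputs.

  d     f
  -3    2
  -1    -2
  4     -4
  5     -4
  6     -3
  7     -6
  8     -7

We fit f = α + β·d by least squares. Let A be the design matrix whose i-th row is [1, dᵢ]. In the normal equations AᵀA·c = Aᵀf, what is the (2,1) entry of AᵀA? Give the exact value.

26

Row 2 ↔ basis d, column 1 ↔ basis 1, so (AᵀA)_{2,1} = Σᵢ d = (-3)·(1) + (-1)·(1) + (4)·(1) + (5)·(1) + (6)·(1) + (7)·(1) + (8)·(1) = 26.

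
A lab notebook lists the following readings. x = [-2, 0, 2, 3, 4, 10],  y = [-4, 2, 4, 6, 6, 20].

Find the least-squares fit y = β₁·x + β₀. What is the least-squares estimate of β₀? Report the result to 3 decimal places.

With design matrix A, AᵀA = [[133, 17]; [17, 6]] and Aᵀy = [258, 34]ᵀ.
det = 133·6 − 17² = 509.
β₁ = (258·6 − 17·34)/509 = 970/509; β₀ = (133·34 − 17·258)/509 = 136/509.

β₀ = 0.267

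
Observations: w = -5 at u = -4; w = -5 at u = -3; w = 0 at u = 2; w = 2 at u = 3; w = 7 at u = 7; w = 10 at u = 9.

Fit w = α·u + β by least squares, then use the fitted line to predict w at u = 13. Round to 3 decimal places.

From the data, Σu·u = 168, Σu = 14, Σ1 = 6.
For Aᵀw: Σu·w = 180, Σw = 9.
So AᵀA·[α, β]ᵀ = Aᵀw: [[168, 14]; [14, 6]]·[α, β]ᵀ = [180, 9]ᵀ.
Eliminating β: 6·(row 1) − 14·(row 2) gives 812·α = 6·180 − 14·9 = 954, so α = 477/406.
Then β = (9 − 14·(477/406))/6 = -36/29.
At u = 13: ŵ = (477/406)·(13) + (-36/29)·(1) = 5697/406.

ŵ = 14.032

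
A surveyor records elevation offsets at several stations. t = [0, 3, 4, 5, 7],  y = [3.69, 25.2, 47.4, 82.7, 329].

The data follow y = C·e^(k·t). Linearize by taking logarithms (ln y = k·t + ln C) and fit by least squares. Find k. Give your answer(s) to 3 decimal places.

k = 0.637

Let Y = ln y. Fitting Y = k·t + ln C by least squares:
Over the data: Σt = 19.0000, Σ(t)² = 99.0000, Σln y = 18.6024, Σt·ln y = 87.7635.
Normal system: [[99.0000, 19.0000]; [19.0000, 5]]·[k, ln C]ᵀ = [87.7635, 18.6024]ᵀ.
Solving (det = 134.0000): k = 0.63711, ln C = 1.29946.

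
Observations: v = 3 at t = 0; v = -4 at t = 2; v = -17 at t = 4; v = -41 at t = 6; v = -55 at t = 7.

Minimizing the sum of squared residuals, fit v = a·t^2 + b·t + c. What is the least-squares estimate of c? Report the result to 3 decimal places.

c = 2.787

Sums needed: Σt^2·t^2 = 3969, Σt^2·t = 631, Σt^2 = 105, Σt·t = 105, Σt = 19, Σ1 = 5.
And Σt^2·v = -4459, Σt·v = -707, Σv = -114.
Row-reducing yields a = -5263/5044, b = -4879/5044, c = 3515/1261.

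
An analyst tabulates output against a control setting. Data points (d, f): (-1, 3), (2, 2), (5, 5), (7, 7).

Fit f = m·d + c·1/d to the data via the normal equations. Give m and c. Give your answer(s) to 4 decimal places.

Normal-equation sums: Σd·d = 79, Σd·1/d = 4, Σ1/d·1/d = 6421/4900.
For Aᵀf: Σd·f = 75, Σ1/d·f = 0.
So AᵀA·[m, c]ᵀ = Aᵀf: [[79, 4]; [4, 6421/4900]]·[m, c]ᵀ = [75, 0]ᵀ.
Eliminating c: (6421/4900)·(row 1) − 4·(row 2) gives (428859/4900)·m = (6421/4900)·75 − 4·0 = 19263/196, so m = 160525/142953.
Then c = (0 − 4·(160525/142953))/(6421/4900) = -490000/142953.

m = 1.1229, c = -3.4277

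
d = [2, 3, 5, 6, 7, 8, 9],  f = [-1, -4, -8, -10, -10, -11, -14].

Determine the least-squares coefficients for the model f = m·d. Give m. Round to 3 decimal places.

m = -1.485

Sums needed: Σd·d = 268.
And Σd·f = -398.
XᵀX·[m]ᵀ = Xᵀf becomes [[268]]·[m]ᵀ = [-398]ᵀ.
Hence m = -398 / 268 ≈ -1.48507.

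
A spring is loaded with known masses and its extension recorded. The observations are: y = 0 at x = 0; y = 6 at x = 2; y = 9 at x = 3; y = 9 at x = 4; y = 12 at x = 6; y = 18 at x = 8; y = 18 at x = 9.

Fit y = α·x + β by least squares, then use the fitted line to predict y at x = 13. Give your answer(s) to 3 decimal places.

Forming AᵀA = [[210, 32]; [32, 7]] and Aᵀy = [453, 72]ᵀ gives AᵀA·[α, β]ᵀ = Aᵀy.
Δ = 210·7 − 32² = 446.
α = (453·7 − 32·72)/446 = 867/446; β = (210·72 − 32·453)/446 = 312/223.
At x = 13: ŷ = (867/446)·(13) + (312/223)·(1) = 11895/446.

ŷ = 26.670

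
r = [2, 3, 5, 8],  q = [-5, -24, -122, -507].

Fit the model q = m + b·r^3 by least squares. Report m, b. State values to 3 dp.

The normal system XᵀX·[m, b]ᵀ = Xᵀq is [[4, 672]; [672, 278562]]·[m, b]ᵀ = [-658, -275522]ᵀ.
det = 4·278562 − 672² = 662664.
m = ((-658)·278562 − 672·(-275522))/662664 = 154749/55222; b = (4·(-275522) − 672·(-658))/662664 = -82489/82833.

m = 2.802, b = -0.996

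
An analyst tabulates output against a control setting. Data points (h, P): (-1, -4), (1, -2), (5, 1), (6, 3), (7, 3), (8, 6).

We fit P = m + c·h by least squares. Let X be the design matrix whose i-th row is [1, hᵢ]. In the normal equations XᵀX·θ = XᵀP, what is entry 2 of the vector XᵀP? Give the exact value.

94

Entry 2 ↔ basis h, so (XᵀP)_{2} = Σᵢ (h)·Pᵢ = (-1)·(-4) + (1)·(-2) + (5)·(1) + (6)·(3) + (7)·(3) + (8)·(6) = 94.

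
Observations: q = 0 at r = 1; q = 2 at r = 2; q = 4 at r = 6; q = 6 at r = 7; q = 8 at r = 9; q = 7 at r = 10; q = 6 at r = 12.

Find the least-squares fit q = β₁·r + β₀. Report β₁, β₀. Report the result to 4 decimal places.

Entries of XᵀX: Σr·r = 415, Σr = 47, Σ1 = 7.
Moment sums: Σr·q = 284, Σq = 33.
XᵀX·[β₁, β₀]ᵀ = Xᵀq becomes [[415, 47]; [47, 7]]·[β₁, β₀]ᵀ = [284, 33]ᵀ.
det = 415·7 − 47² = 696.
β₁ = (284·7 − 47·33)/696 = 437/696; β₀ = (415·33 − 47·284)/696 = 347/696.

β₁ = 0.6279, β₀ = 0.4986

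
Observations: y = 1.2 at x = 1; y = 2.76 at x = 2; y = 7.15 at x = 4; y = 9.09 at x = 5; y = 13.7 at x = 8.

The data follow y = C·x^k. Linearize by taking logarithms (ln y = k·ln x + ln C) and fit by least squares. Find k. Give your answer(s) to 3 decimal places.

Linearized form: ln y = k·ln x + ln C. From the 5 transformed points,
Σln x = 5.7683, Σ(ln x)² = 9.3166, Σln y = 7.9892, Σln x·ln y = 12.4257.
Equations: 9.3166·k + 5.7683·ln C = 12.4257;  5.7683·k + 5·ln C = 7.9892.
Slope k = (n·Σln x·ln y − Σln x·Σln y)/(n·Σ(ln x)² − (Σln x)²) = (5·12.4257 − 5.7683·7.9892)/13.3096 = 1.20546; ln C = (Σln y − k·Σln x)/n = 0.20715.

k = 1.205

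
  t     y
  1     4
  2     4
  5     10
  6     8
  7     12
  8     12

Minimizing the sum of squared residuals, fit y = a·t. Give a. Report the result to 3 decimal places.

Normal-equation sums: Σt·t = 179.
Right-hand side: Σt·y = 290.
Hence a = 290 / 179 ≈ 1.62011.

a = 1.620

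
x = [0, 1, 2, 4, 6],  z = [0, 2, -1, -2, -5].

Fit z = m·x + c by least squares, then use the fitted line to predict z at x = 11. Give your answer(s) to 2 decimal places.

Setting ∂/∂m … = 0 gives: 57·m + 13·c = -38;  13·m + 5·c = -6.
det = 57·5 − 13² = 116.
m = ((-38)·5 − 13·(-6))/116 = -28/29; c = (57·(-6) − 13·(-38))/116 = 38/29.
At x = 11: ẑ = (-28/29)·(11) + (38/29)·(1) = -270/29.

ẑ = -9.31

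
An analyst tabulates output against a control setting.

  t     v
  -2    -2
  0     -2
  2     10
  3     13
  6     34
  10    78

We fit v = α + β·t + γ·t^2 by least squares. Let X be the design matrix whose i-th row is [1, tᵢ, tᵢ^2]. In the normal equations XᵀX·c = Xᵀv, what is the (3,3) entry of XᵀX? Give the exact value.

Row 3 ↔ basis t^2, column 3 ↔ basis t^2, so (XᵀX)_{3,3} = Σᵢ (t^2)·(t^2) = (4)·(4) + (0)·(0) + (4)·(4) + (9)·(9) + (36)·(36) + (100)·(100) = 11409.

11409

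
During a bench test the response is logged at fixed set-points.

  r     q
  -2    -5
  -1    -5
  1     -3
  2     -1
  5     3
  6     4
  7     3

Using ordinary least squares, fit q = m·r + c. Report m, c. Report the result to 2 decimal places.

m = 1.09, c = -3.37

Setting ∂/∂m … = 0 gives: 120·m + 18·c = 70;  18·m + 7·c = -4.
(Σr·r = 120, Σr = 18, Σ1 = 7, Σr·q = 70, Σq = -4.)
Eliminating c: 7·(row 1) − 18·(row 2) gives 516·m = 7·70 − 18·(-4) = 562, so m = 281/258.
Then c = ((-4) − 18·(281/258))/7 = -145/43.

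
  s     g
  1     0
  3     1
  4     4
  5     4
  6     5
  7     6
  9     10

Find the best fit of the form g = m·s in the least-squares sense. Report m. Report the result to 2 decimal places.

m = 0.93

Normal-equation sums: Σs·s = 217.
For Aᵀg: Σs·g = 201.
Normal equations: [[217]]·[m]ᵀ = [201]ᵀ.
m = 201/217 = 0.926267.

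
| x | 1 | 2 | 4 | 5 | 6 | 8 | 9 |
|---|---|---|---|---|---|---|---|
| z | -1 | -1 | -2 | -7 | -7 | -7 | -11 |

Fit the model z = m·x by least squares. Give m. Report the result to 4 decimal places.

m = -1.0705

Compute the Gram sums: Σx·x = 227.
Moment sums: Σx·z = -243.
So MᵀM·[m]ᵀ = Mᵀz: [[227]]·[m]ᵀ = [-243]ᵀ.
m = (-243)/227 = -1.07048.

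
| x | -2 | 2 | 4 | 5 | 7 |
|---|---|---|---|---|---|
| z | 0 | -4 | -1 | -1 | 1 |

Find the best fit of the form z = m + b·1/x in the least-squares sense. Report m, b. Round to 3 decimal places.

The normal system AᵀA·[m, b]ᵀ = Aᵀz is [[5, 83/140]; [83/140, 12209/19600]]·[m, b]ᵀ = [-5, -323/140]ᵀ.
Eliminating b: (12209/19600)·(row 1) − (83/140)·(row 2) gives (13539/4900)·m = (12209/19600)·(-5) − (83/140)·(-323/140) = -8559/4900, so m = -2853/4513.
Then b = ((-323/140) − (83/140)·(-2853/4513))/(12209/19600) = -14000/4513.

m = -0.632, b = -3.102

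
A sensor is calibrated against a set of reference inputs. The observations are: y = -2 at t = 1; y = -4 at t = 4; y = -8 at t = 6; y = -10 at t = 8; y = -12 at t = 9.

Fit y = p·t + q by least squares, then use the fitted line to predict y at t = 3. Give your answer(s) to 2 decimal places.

Entries of AᵀA: Σt·t = 198, Σt = 28, Σ1 = 5.
For Aᵀy: Σt·y = -254, Σy = -36.
Eliminating q: 5·(row 1) − 28·(row 2) gives 206·p = 5·(-254) − 28·(-36) = -262, so p = -131/103.
Then q = ((-36) − 28·(-131/103))/5 = -8/103.
At t = 3: ŷ = (-131/103)·(3) + (-8/103)·(1) = -401/103.

ŷ = -3.89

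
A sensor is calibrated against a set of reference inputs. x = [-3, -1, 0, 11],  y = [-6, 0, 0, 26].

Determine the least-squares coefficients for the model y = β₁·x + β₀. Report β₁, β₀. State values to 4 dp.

AᵀA·[β₁, β₀]ᵀ = Aᵀy reads: 131·β₁ + 7·β₀ = 304;  7·β₁ + 4·β₀ = 20.
(Σx·x = 131, Σx = 7, Σ1 = 4, Σx·y = 304, Σy = 20.)
Determinant 131·4 − 7² = 475.
β₁ = (304·4 − 7·20)/475 = 1076/475; β₀ = (131·20 − 7·304)/475 = 492/475.

β₁ = 2.2653, β₀ = 1.0358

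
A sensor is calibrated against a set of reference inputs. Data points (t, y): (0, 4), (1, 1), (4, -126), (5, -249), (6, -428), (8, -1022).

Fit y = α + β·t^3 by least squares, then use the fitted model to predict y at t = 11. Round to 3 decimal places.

ŷ = -2661.237

Entries of XᵀX: Σ1 = 6, Σt^3 = 918, Σt^3·t^3 = 328522.
Moment sums: Σy = -1820, Σt^3·y = -654900.
Normal equations: [[6, 918]; [918, 328522]]·[α, β]ᵀ = [-1820, -654900]ᵀ.
Δ = 6·328522 − 918² = 1128408.
α = ((-1820)·328522 − 918·(-654900))/1128408 = 411020/141051; β = (6·(-654900) − 918·(-1820))/1128408 = -94110/47017.
At t = 11: ŷ = (411020/141051)·(1) + (-94110/47017)·(1331) = -375370210/141051.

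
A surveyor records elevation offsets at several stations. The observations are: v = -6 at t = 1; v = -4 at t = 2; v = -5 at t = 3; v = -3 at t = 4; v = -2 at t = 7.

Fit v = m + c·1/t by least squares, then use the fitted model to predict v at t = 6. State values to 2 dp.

v̂ = -2.89

Normal-equation sums: Σ1 = 5, Σ1/t = 187/84, Σ1/t·1/t = 10189/7056.
Moment sums: Σv = -20, Σ1/t·v = -899/84.
Normal equations: [[5, 187/84]; [187/84, 10189/7056]]·[m, c]ᵀ = [-20, -899/84]ᵀ.
det = 5·(10189/7056) − (187/84)² = 1997/882.
m = ((-20)·(10189/7056) − (187/84)·(-899/84))/(1997/882) = -35667/15976; c = (5·(-899/84) − (187/84)·(-20))/(1997/882) = -15855/3994.
At t = 6: v̂ = (-35667/15976)·(1) + (-15855/3994)·(1/6) = -46237/15976.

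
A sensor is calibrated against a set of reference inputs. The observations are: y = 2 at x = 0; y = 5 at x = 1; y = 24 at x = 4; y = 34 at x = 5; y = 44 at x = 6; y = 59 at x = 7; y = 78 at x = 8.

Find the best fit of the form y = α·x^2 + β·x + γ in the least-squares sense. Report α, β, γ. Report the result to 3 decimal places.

The normal equations are: 8675·α + 1261·β + 191·γ = 10706;  1261·α + 191·β + 31·γ = 1572;  191·α + 31·β + 7·γ = 246.
Solving the 3×3 system (Gaussian elimination) gives α = 24821/23961, β = 23432/23961, γ = 20343/7987.

α = 1.036, β = 0.978, γ = 2.547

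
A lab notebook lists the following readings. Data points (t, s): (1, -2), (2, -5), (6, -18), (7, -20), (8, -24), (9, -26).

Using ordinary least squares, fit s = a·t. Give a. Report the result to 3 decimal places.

a = -2.919

Sums needed: Σt·t = 235.
Right-hand side: Σt·s = -686.
So AᵀA·[a]ᵀ = Aᵀs: [[235]]·[a]ᵀ = [-686]ᵀ.
a = (-686)/235 = -2.91915.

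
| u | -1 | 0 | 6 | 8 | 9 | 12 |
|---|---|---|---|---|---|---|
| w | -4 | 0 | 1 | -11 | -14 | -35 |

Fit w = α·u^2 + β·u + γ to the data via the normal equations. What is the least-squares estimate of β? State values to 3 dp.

β = 2.741

The normal equations are: 32690·α + 3184·β + 326·γ = -6846;  3184·α + 326·β + 34·γ = -624;  326·α + 34·β + 6·γ = -63.
(Σu^2·u^2 = 32690, Σu^2·u = 3184, Σu^2 = 326, Σu·u = 326, Σu = 34, Σ1 = 6, Σu^2·w = -6846, Σu·w = -624, Σw = -63.)
Inverting the 3×3 Gram matrix, [α, β, γ]ᵀ = [-3317/7010, 96077/35050, -11343/35050]ᵀ.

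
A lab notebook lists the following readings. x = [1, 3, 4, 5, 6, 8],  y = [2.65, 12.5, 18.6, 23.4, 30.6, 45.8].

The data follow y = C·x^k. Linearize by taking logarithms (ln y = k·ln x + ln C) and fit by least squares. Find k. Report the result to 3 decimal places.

Taking logs, ln y = k·ln x + ln C, so regress ln y on ln x.
Σln x = 7.9655, Σ(ln x)² = 13.2535, Σln y = 16.8215, Σln x·ln y = 25.9833.
Equations: 13.2535·k + 7.9655·ln C = 25.9833;  7.9655·k + 6·ln C = 16.8215.
Slope k = (n·Σln x·ln y − Σln x·Σln y)/(n·Σ(ln x)² − (Σln x)²) = (6·25.9833 − 7.9655·16.8215)/16.0713 = 1.36315; ln C = (Σln y − k·Σln x)/n = 0.99388.

k = 1.363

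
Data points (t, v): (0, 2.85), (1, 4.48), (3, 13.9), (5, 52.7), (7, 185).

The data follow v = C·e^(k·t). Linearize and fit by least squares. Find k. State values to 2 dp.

With ln vᵢ as the transformed response and tᵢ as the regressor:
XᵀX = [[84.0000, 16.0000]; [16.0000, 5]], rhs = [65.7609, 14.3638]ᵀ  (here Σt = 16.0000, Σ(t)² = 84.0000, Σln v = 14.3638, Σt·ln v = 65.7609).
Solving (det = 164.0000): k = 0.60356, ln C = 0.94138.

k = 0.60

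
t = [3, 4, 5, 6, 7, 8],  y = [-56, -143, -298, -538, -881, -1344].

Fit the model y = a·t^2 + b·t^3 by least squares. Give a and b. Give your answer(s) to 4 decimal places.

a = 3.1158, b = -3.0137

Sums needed: Σt^2·t^2 = 8755, Σt^2·t^3 = 61743, Σt^3·t^3 = 446899.
And Σt^2·y = -158795, Σt^3·y = -1154433.
XᵀX·[a, b]ᵀ = Xᵀy becomes [[8755, 61743]; [61743, 446899]]·[a, b]ᵀ = [-158795, -1154433]ᵀ.
det = 8755·446899 − 61743² = 100402696.
a = ((-158795)·446899 − 61743·(-1154433))/100402696 = 156415007/50201348; b = (8755·(-1154433) − 61743·(-158795))/100402696 = -151290615/50201348.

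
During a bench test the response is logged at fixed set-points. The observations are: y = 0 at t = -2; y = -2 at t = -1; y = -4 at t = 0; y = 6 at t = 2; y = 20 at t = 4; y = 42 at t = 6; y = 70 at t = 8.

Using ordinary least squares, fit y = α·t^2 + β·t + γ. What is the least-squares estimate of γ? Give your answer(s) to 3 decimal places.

Forming XᵀX = [[5681, 791, 125]; [791, 125, 17]; [125, 17, 7]] and Xᵀy = [6334, 906, 132]ᵀ gives XᵀX·[α, β, γ]ᵀ = Xᵀy.
Inverting the 3×3 Gram matrix, [α, β, γ]ᵀ = [83239/89481, 141095/89481, -47238/29827]ᵀ.

γ = -1.584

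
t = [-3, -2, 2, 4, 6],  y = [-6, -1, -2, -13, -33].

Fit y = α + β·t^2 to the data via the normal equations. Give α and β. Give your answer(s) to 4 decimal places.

α = 2.6103, β = -0.9863

Setting ∂/∂α … = 0 gives: 5·α + 69·β = -55;  69·α + 1665·β = -1462.
(Σ1 = 5, Σt^2 = 69, Σt^2·t^2 = 1665, Σy = -55, Σt^2·y = -1462.)
det = 5·1665 − 69² = 3564.
α = ((-55)·1665 − 69·(-1462))/3564 = 3101/1188; β = (5·(-1462) − 69·(-55))/3564 = -3515/3564.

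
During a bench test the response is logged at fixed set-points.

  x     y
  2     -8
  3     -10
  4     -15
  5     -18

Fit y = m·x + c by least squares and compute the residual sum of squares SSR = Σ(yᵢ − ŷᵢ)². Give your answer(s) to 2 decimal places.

SSR = 1.50

From the data, Σx·x = 54, Σx = 14, Σ1 = 4.
And Σx·y = -196, Σy = -51.
So MᵀM·[m, c]ᵀ = Mᵀy: [[54, 14]; [14, 4]]·[m, c]ᵀ = [-196, -51]ᵀ.
Eliminating c: 4·(row 1) − 14·(row 2) gives 20·m = 4·(-196) − 14·(-51) = -70, so m = -7/2.
Then c = ((-51) − 14·(-7/2))/4 = -1/2.
Residuals: -1/2, 1, -1/2, 0; SSR = 3/2.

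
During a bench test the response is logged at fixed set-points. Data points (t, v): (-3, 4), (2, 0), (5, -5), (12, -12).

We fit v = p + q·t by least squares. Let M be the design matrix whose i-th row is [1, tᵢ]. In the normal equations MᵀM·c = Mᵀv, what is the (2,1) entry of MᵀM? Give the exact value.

Row 2 ↔ basis t, column 1 ↔ basis 1, so (MᵀM)_{2,1} = Σᵢ t = (-3)·(1) + (2)·(1) + (5)·(1) + (12)·(1) = 16.

16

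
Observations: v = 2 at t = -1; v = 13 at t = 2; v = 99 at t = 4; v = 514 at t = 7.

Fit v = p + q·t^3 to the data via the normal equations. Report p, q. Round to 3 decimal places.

Entries of AᵀA: Σ1 = 4, Σt^3 = 414, Σt^3·t^3 = 121810.
Moment sums: Σv = 628, Σt^3·v = 182740.
Determinant 4·121810 − 414² = 315844.
p = (628·121810 − 414·182740)/315844 = 210580/78961; q = (4·182740 − 414·628)/315844 = 117742/78961.

p = 2.667, q = 1.491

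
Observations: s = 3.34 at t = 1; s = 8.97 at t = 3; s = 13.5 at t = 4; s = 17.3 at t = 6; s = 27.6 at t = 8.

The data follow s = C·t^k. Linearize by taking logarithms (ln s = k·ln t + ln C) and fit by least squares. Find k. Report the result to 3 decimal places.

Let Y = ln s. Fitting Y = k·ln t + ln C by least squares:
Σln t = 6.3561, Σ(ln t)² = 10.6632, Σln s = 12.1711, Σln t·ln s = 18.0253.
Equations: 10.6632·k + 6.3561·ln C = 18.0253;  6.3561·k + 5·ln C = 12.1711.
Δ = 10.6632·5 − (6.3561)² = 12.9161; k = (18.0253·5 − 6.3561·12.1711)/12.9161 = 0.98837, ln C = (10.6632·12.1711 − 6.3561·18.0253)/12.9161 = 1.17777.

k = 0.988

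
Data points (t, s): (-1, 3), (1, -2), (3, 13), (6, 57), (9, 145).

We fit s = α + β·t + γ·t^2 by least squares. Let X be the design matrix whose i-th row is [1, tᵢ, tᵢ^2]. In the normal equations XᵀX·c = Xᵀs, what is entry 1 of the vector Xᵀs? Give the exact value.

Entry 1 ↔ basis 1, so (Xᵀs)_{1} = Σᵢ sᵢ = (1)·(3) + (1)·(-2) + (1)·(13) + (1)·(57) + (1)·(145) = 216.

216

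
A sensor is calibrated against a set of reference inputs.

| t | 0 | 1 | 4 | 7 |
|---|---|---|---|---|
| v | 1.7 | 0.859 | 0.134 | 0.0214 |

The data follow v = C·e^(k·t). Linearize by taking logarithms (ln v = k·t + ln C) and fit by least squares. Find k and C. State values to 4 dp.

k = -0.6225, C = 1.6464

With ln vᵢ as the transformed response and tᵢ as the regressor:
XᵀX = [[66.0000, 12.0000]; [12.0000, 4]], rhs = [-35.1022, -5.4756]ᵀ  (here Σt = 12.0000, Σ(t)² = 66.0000, Σln v = -5.4756, Σt·ln v = -35.1022).
Δ = 66.0000·4 − (12.0000)² = 120.0000; k = (-35.1022·4 − 12.0000·-5.4756)/120.0000 = -0.62251, ln C = (66.0000·-5.4756 − 12.0000·-35.1022)/120.0000 = 0.49862, so C = exp(0.49862) = 1.64645.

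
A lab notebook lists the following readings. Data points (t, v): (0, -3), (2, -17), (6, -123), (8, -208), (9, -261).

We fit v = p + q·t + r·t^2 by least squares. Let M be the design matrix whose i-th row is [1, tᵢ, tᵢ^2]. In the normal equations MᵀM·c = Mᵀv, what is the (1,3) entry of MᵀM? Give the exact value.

185

Row 1 ↔ basis 1, column 3 ↔ basis t^2, so (MᵀM)_{1,3} = Σᵢ t^2 = (1)·(0) + (1)·(4) + (1)·(36) + (1)·(64) + (1)·(81) = 185.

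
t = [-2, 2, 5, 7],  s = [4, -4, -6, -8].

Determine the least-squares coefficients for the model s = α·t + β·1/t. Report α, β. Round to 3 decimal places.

α = -1.061, β = -3.743

Setting ∂/∂α … = 0 gives: 82·α + 4·β = -102;  4·α + (1373/2450)·β = -222/35.
(Σt·t = 82, Σt·1/t = 4, Σ1/t·1/t = 1373/2450, Σt·s = -102, Σ1/t·s = -222/35.)
Determinant 82·(1373/2450) − 4² = 36693/1225.
α = ((-102)·(1373/2450) − 4·(-222/35))/(36693/1225) = -4327/4077; β = (82·(-222/35) − 4·(-102))/(36693/1225) = -15260/4077.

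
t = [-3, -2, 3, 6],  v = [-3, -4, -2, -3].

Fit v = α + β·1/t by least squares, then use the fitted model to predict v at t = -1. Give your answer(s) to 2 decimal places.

The normal system XᵀX·[α, β]ᵀ = Xᵀv is [[4, -1/3]; [-1/3, 1/2]]·[α, β]ᵀ = [-12, 11/6]ᵀ.
Eliminating β: (1/2)·(row 1) − (-1/3)·(row 2) gives (17/9)·α = (1/2)·(-12) − (-1/3)·(11/6) = -97/18, so α = -97/34.
Then β = ((11/6) − (-1/3)·(-97/34))/(1/2) = 30/17.
At t = -1: v̂ = (-97/34)·(1) + (30/17)·(-1) = -157/34.

v̂ = -4.62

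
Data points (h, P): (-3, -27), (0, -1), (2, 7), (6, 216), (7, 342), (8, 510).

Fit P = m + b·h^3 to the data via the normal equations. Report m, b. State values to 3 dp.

The normal equations are: 6·m + 1052·b = 1047;  1052·m + 427242·b = 425867.
(Σ1 = 6, Σh^3 = 1052, Σh^3·h^3 = 427242, ΣP = 1047, Σh^3·P = 425867.)
Determinant 6·427242 − 1052² = 1456748.
m = (1047·427242 − 1052·425867)/1456748 = -344855/728374; b = (6·425867 − 1052·1047)/1456748 = 726879/728374.

m = -0.473, b = 0.998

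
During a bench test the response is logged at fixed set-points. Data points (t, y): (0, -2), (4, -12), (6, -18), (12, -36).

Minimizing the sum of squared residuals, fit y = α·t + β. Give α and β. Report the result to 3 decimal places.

Sums needed: Σt·t = 196, Σt = 22, Σ1 = 4.
Moment sums: Σt·y = -588, Σy = -68.
Normal equations: [[196, 22]; [22, 4]]·[α, β]ᵀ = [-588, -68]ᵀ.
Eliminating β: 4·(row 1) − 22·(row 2) gives 300·α = 4·(-588) − 22·(-68) = -856, so α = -214/75.
Then β = ((-68) − 22·(-214/75))/4 = -98/75.

α = -2.853, β = -1.307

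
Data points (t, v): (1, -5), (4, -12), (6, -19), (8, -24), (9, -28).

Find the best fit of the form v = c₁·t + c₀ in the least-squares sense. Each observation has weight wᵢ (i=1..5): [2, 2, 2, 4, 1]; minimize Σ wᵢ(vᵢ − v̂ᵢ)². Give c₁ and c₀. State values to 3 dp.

The normal system MᵀWM·[c₁, c₀]ᵀ = MᵀWv is [[443, 63]; [63, 11]]·[c₁, c₀]ᵀ = [-1354, -196]ᵀ.
Determinant 443·11 − 63² = 904.
c₁ = ((-1354)·11 − 63·(-196))/904 = -1273/452; c₀ = (443·(-196) − 63·(-1354))/904 = -763/452.

c₁ = -2.816, c₀ = -1.688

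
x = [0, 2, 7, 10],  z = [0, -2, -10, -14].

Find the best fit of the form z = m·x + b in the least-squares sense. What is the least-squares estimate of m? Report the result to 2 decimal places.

m = -1.44

Forming AᵀA = [[153, 19]; [19, 4]] and Aᵀz = [-214, -26]ᵀ gives AᵀA·[m, b]ᵀ = Aᵀz.
det = 153·4 − 19² = 251.
m = ((-214)·4 − 19·(-26))/251 = -362/251; b = (153·(-26) − 19·(-214))/251 = 88/251.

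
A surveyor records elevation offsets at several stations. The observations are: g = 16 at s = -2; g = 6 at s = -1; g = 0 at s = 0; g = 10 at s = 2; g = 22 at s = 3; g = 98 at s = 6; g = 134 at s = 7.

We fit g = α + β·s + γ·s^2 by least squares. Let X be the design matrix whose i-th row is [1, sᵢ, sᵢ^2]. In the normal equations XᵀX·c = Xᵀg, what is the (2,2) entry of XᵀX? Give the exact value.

Row 2 ↔ basis s, column 2 ↔ basis s, so (XᵀX)_{2,2} = Σᵢ (s)·(s) = (-2)·(-2) + (-1)·(-1) + (0)·(0) + (2)·(2) + (3)·(3) + (6)·(6) + (7)·(7) = 103.

103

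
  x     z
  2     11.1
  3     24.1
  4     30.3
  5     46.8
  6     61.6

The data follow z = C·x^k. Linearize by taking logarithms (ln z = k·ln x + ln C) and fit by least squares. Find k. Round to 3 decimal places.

Linearized form: ln z = k·ln x + ln C. From the 5 transformed points,
Σln x = 6.5793, Σ(ln x)² = 9.4099, Σln z = 16.9668, Σln x·ln z = 23.4662.
Equations: 9.4099·k + 6.5793·ln C = 23.4662;  6.5793·k + 5·ln C = 16.9668.
Δ = 9.4099·5 − (6.5793)² = 3.7630; k = (23.4662·5 − 6.5793·16.9668)/3.7630 = 1.51522, ln C = (9.4099·16.9668 − 6.5793·23.4662)/3.7630 = 1.39957.

k = 1.515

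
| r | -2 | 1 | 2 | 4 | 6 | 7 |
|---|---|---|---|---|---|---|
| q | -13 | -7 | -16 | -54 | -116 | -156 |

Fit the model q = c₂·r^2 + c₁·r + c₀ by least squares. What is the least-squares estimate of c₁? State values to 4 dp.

c₁ = -0.8123

Sums needed: Σr^2·r^2 = 3986, Σr^2·r = 624, Σr^2 = 110, Σr·r = 110, Σr = 18, Σ1 = 6.
Right-hand side: Σr^2·q = -12807, Σr·q = -2017, Σq = -362.
Solving the 3×3 system (Gaussian elimination) gives c₂ = -15391/5110, c₁ = -593/730, c₀ = -6841/2555.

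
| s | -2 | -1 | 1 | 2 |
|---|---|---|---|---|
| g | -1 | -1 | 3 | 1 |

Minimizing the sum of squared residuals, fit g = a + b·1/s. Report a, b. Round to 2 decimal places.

The normal system MᵀM·[a, b]ᵀ = Mᵀg is [[4, 0]; [0, 5/2]]·[a, b]ᵀ = [2, 5]ᵀ.
det = 4·(5/2) − 0² = 10.
a = (2·(5/2) − 0·5)/10 = 1/2; b = (4·5 − 0·2)/10 = 2.

a = 0.50, b = 2.00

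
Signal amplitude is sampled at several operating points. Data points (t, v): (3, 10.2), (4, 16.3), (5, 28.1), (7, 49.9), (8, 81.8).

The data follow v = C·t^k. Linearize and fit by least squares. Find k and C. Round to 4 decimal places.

k = 2.0711, C = 0.9894

With ln vᵢ as the transformed response and ln tᵢ as the regressor:
XᵀX = [[13.8297, 8.1197]; [8.1197, 5]], rhs = [28.5565, 16.7636]ᵀ  (here Σln t = 8.1197, Σ(ln t)² = 13.8297, Σln v = 16.7636, Σln t·ln v = 28.5565).
Δ = 13.8297·5 − (8.1197)² = 3.2190; k = (28.5565·5 − 8.1197·16.7636)/3.2190 = 2.07110, ln C = (13.8297·16.7636 − 8.1197·28.5565)/3.2190 = -0.01062, so C = exp(-0.01062) = 0.98943.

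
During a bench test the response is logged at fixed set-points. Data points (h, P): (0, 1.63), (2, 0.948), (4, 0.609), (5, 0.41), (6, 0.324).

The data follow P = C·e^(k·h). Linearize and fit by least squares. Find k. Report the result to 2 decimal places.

k = -0.27

Taking logs, ln P = k·h + ln C, so regress ln P on h.
Σh = 17.0000, Σ(h)² = 81.0000, Σln P = -2.0794, Σh·ln P = -13.3106.
Equations: 81.0000·k + 17.0000·ln C = -13.3106;  17.0000·k + 5·ln C = -2.0794.
Δ = 81.0000·5 − (17.0000)² = 116.0000; k = (-13.3106·5 − 17.0000·-2.0794)/116.0000 = -0.26900, ln C = (81.0000·-2.0794 − 17.0000·-13.3106)/116.0000 = 0.49872.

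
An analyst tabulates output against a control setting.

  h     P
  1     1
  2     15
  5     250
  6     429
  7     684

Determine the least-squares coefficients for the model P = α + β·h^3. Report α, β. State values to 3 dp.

α = -0.784, β = 1.996

The normal system MᵀM·[α, β]ᵀ = MᵀP is [[5, 693]; [693, 179995]]·[α, β]ᵀ = [1379, 358647]ᵀ.
det = 5·179995 − 693² = 419726.
α = (1379·179995 − 693·358647)/419726 = -164633/209863; β = (5·358647 − 693·1379)/419726 = 418794/209863.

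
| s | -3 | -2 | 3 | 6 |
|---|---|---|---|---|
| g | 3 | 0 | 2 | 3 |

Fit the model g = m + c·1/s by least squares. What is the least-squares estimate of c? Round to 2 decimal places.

AᵀA·[m, c]ᵀ = Aᵀg reads: 4·m + (-1/3)·c = 8;  (-1/3)·m + (1/2)·c = 1/6.
det = 4·(1/2) − (-1/3)² = 17/9.
m = (8·(1/2) − (-1/3)·(1/6))/(17/9) = 73/34; c = (4·(1/6) − (-1/3)·8)/(17/9) = 30/17.

c = 1.76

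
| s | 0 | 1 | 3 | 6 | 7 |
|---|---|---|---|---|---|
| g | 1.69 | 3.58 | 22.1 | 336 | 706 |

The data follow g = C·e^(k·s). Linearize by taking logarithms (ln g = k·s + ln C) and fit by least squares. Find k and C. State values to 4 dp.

k = 0.8778, C = 1.5997

With ln gᵢ as the transformed response and sᵢ as the regressor:
AᵀA = [[95.0000, 17.0000]; [17.0000, 5]], rhs = [91.3821, 17.2724]ᵀ  (here Σs = 17.0000, Σ(s)² = 95.0000, Σln g = 17.2724, Σs·ln g = 91.3821).
Solving (det = 186.0000): k = 0.87785, ln C = 0.46980, so C = exp(0.46980) = 1.59967.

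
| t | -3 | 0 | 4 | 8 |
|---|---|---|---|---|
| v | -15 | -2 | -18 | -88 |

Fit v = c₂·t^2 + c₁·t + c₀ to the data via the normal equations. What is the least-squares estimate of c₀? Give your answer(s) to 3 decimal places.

Compute the Gram sums: Σt^2·t^2 = 4433, Σt^2·t = 549, Σt^2 = 89, Σt·t = 89, Σt = 9, Σ1 = 4.
Moment sums: Σt^2·v = -6055, Σt·v = -731, Σv = -123.
MᵀM·[c₂, c₁, c₀]ᵀ = Mᵀv becomes [[4433, 549, 89]; [549, 89, 9]; [89, 9, 4]]·[c₂, c₁, c₀]ᵀ = [-6055, -731, -123]ᵀ.
Inverting the 3×3 Gram matrix, [c₂, c₁, c₀]ᵀ = [-6971/4700, 21539/23500, 1109/5875]ᵀ.

c₀ = 0.189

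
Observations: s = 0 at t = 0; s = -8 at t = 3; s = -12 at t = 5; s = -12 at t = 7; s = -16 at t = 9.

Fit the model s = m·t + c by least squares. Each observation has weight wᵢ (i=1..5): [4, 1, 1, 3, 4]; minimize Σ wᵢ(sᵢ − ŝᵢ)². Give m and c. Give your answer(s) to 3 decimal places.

m = -1.733, c = -0.564

The normal system MᵀWM·[m, c]ᵀ = MᵀWs is [[505, 65]; [65, 13]]·[m, c]ᵀ = [-912, -120]ᵀ.
Δ = 505·13 − 65² = 2340.
m = ((-912)·13 − 65·(-120))/2340 = -26/15; c = (505·(-120) − 65·(-912))/2340 = -22/39.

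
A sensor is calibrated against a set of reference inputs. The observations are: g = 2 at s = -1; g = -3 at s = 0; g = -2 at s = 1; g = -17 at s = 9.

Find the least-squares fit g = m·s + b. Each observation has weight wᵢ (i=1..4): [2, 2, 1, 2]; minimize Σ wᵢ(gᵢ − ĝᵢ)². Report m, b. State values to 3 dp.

m = -1.776, b = -1.115

The normal equations are: 165·m + 17·b = -312;  17·m + 7·b = -38.
Determinant 165·7 − 17² = 866.
m = ((-312)·7 − 17·(-38))/866 = -769/433; b = (165·(-38) − 17·(-312))/866 = -483/433.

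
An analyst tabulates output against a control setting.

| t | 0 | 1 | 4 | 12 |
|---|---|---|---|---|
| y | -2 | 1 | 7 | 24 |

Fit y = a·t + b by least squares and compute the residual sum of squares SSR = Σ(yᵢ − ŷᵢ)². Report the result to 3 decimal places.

Entries of AᵀA: Σt·t = 161, Σt = 17, Σ1 = 4.
Moment sums: Σt·y = 317, Σy = 30.
Determinant 161·4 − 17² = 355.
a = (317·4 − 17·30)/355 = 758/355; b = (161·30 − 17·317)/355 = -559/355.
Residuals: -151/355, 156/355, 12/355, -17/355; SSR = 134/355.

SSR = 0.377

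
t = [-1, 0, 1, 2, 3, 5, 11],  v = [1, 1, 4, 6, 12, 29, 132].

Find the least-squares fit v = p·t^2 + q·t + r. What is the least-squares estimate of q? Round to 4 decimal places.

q = 0.5278

Forming XᵀX = [[15365, 1491, 161]; [1491, 161, 21]; [161, 21, 7]] and Xᵀv = [16834, 1648, 185]ᵀ gives XᵀX·[p, q, r]ᵀ = Xᵀv.
Inverting the 3×3 Gram matrix, [p, q, r]ᵀ = [9357/9058, 683/1294, 4918/4529]ᵀ.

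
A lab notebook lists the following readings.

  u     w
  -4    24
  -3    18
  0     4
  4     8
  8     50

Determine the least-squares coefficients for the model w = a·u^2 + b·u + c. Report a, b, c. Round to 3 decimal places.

MᵀM·[a, b, c]ᵀ = Mᵀw reads: 4689·a + 485·b + 105·c = 3874;  485·a + 105·b + 5·c = 282;  105·a + 5·b + 5·c = 104.
Solving the 3×3 system (Gaussian elimination) gives a = 1267/1300, b = -12503/6500, c = 3667/1625.

a = 0.975, b = -1.924, c = 2.257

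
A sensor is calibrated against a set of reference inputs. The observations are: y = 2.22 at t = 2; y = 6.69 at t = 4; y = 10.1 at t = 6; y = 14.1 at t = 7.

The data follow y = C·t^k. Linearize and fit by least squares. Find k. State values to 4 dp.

k = 1.4317

Taking logs, ln y = k·ln t + ln C, so regress ln y on ln t.
XᵀX = [[9.3992, 5.8171]; [5.8171, 4]], rhs = [12.4803, 7.6568]ᵀ  (here Σln t = 5.8171, Σ(ln t)² = 9.3992, Σln y = 7.6568, Σln t·ln y = 12.4803).
Slope k = (n·Σln t·ln y − Σln t·Σln y)/(n·Σ(ln t)² − (Σln t)²) = (4·12.4803 − 5.8171·7.6568)/3.7582 = 1.43173; ln C = (Σln y − k·Σln t)/n = -0.16793.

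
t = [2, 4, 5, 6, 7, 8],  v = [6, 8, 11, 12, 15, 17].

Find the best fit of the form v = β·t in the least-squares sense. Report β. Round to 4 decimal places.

β = 2.1237

The normal equations are: 194·β = 412.
(Σt·t = 194, Σt·v = 412.)
β = 412/194 = 2.12371.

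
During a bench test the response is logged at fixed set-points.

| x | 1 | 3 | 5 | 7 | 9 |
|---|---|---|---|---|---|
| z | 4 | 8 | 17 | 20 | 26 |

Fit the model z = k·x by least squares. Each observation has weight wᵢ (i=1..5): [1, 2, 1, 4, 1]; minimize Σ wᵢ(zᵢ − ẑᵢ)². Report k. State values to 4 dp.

With design matrix M, MᵀWM = [[321]] and MᵀWz = [931]ᵀ.
Hence k = 931 / 321 ≈ 2.90031.

k = 2.9003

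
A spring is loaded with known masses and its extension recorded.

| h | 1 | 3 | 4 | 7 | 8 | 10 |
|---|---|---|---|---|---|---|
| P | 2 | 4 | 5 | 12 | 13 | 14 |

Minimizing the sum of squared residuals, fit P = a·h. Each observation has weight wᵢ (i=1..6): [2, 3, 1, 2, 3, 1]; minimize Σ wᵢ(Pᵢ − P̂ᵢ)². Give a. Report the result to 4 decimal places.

The normal equations are: 435·a = 680.
(Σwᵢ·h·h = 435, Σwᵢ·h·P = 680.)
a = 680/435 = 1.56322.

a = 1.5632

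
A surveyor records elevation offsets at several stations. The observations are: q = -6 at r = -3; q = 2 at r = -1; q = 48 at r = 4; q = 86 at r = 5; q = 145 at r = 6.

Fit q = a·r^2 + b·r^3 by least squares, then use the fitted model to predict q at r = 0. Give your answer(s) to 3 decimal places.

Sums needed: Σr^2·r^2 = 2259, Σr^2·r^3 = 11681, Σr^3·r^3 = 67107.
Right-hand side: Σr^2·q = 8086, Σr^3·q = 45302.
Normal equations: [[2259, 11681]; [11681, 67107]]·[a, b]ᵀ = [8086, 45302]ᵀ.
Δ = 2259·67107 − 11681² = 15148952.
a = (8086·67107 − 11681·45302)/15148952 = 3363635/3787238; b = (2259·45302 − 11681·8086)/15148952 = 1971163/3787238.
At r = 0: q̂ = (3363635/3787238)·(0) + (1971163/3787238)·(0) = 0.

q̂ = 0.000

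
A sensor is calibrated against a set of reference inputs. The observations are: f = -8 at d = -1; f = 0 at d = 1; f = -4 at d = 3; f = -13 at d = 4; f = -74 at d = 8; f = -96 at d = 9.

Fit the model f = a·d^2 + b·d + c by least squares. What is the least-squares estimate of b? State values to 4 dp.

b = 3.8987

From the data, Σd^2·d^2 = 10996, Σd^2·d = 1332, Σd^2 = 172, Σd·d = 172, Σd = 24, Σ1 = 6.
Right-hand side: Σd^2·f = -12764, Σd·f = -1512, Σf = -195.
Normal equations: [[10996, 1332, 172]; [1332, 172, 24]; [172, 24, 6]]·[a, b, c]ᵀ = [-12764, -1512, -195]ᵀ.
Solving the 3×3 system (Gaussian elimination) gives a = -27681/17336, b = 67587/17336, c = -20123/8668.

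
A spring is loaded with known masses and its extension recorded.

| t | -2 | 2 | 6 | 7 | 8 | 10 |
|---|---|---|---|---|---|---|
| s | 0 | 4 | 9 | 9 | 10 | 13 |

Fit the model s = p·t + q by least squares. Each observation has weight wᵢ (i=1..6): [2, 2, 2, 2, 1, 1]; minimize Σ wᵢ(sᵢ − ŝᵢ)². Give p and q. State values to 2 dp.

Forming MᵀWM = [[350, 44]; [44, 10]] and MᵀWs = [460, 67]ᵀ gives MᵀWM·[p, q]ᵀ = MᵀWs.
Δ = 350·10 − 44² = 1564.
p = (460·10 − 44·67)/1564 = 413/391; q = (350·67 − 44·460)/1564 = 1605/782.

p = 1.06, q = 2.05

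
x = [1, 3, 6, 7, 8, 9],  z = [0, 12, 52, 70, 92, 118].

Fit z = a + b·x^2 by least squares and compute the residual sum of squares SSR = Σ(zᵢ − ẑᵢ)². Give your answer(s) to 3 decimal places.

Normal-equation sums: Σ1 = 6, Σx^2 = 240, Σx^2·x^2 = 14436.
Right-hand side: Σz = 344, Σx^2·z = 20856.
Δ = 6·14436 − 240² = 29016.
a = (344·14436 − 240·20856)/29016 = -548/403; b = (6·20856 − 240·344)/29016 = 1774/1209.
Residuals: -10/93, 2/13, 216/403, -652/1209, -664/1209, 204/403; SSR = 472/403.

SSR = 1.171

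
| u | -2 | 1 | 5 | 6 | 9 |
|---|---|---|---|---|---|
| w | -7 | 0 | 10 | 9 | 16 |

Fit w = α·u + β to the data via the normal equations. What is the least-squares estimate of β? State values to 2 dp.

Normal-equation sums: Σu·u = 147, Σu = 19, Σ1 = 5.
And Σu·w = 262, Σw = 28.
Eliminating β: 5·(row 1) − 19·(row 2) gives 374·α = 5·262 − 19·28 = 778, so α = 389/187.
Then β = (28 − 19·(389/187))/5 = -431/187.

β = -2.30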